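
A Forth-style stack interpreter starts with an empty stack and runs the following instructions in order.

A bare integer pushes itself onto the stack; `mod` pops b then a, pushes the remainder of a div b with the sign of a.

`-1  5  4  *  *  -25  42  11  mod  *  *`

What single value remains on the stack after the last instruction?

-1   -1
5    -1 5
4    -1 5 4
*    -1 20
*    -20
-25  -20 -25
42   -20 -25 42
11   -20 -25 42 11
mod  -20 -25 9
*    -20 -225
*    4500

4500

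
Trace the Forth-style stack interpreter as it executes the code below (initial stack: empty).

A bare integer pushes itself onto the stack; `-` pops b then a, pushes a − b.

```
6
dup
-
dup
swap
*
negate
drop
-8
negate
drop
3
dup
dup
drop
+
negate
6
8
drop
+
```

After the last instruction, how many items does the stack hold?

1

6      → [6]
dup    → [6, 6]
-      → [0]
dup    → [0, 0]
swap   → [0, 0]
*      → [0]
negate → [0]
drop   → []
-8     → [-8]
negate → [8]
drop   → []
3      → [3]
dup    → [3, 3]
dup    → [3, 3, 3]
drop   → [3, 3]
+      → [6]
negate → [-6]
6      → [-6, 6]
8      → [-6, 6, 8]
drop   → [-6, 6]
+      → [0]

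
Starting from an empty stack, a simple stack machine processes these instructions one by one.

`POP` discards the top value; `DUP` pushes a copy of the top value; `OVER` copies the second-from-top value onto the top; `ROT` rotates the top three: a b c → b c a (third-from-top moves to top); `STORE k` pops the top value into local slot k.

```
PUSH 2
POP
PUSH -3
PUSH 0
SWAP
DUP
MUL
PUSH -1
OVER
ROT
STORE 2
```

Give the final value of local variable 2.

9

PUSH 2  : [2]
POP     : []
PUSH -3 : [-3]
PUSH 0  : [-3, 0]
SWAP    : [0, -3]
DUP     : [0, -3, -3]
MUL     : [0, 9]
PUSH -1 : [0, 9, -1]
OVER    : [0, 9, -1, 9]
ROT     : [0, -1, 9, 9]
STORE 2 : [0, -1, 9]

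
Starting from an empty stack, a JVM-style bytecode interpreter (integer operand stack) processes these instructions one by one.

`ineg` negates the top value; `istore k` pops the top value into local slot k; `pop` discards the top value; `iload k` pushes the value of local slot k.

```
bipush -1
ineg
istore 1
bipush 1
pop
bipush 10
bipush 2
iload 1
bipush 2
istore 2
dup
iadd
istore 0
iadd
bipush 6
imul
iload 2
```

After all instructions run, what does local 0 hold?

2

bipush -1 → -1
ineg      → 1
istore 1  → (empty)
bipush 1  → 1
pop       → (empty)
bipush 10 → 10
bipush 2  → 10 2
iload 1   → 10 2 1
bipush 2  → 10 2 1 2
istore 2  → 10 2 1
dup       → 10 2 1 1
iadd      → 10 2 2
istore 0  → 10 2
iadd      → 12
bipush 6  → 12 6
imul      → 72
iload 2   → 72 2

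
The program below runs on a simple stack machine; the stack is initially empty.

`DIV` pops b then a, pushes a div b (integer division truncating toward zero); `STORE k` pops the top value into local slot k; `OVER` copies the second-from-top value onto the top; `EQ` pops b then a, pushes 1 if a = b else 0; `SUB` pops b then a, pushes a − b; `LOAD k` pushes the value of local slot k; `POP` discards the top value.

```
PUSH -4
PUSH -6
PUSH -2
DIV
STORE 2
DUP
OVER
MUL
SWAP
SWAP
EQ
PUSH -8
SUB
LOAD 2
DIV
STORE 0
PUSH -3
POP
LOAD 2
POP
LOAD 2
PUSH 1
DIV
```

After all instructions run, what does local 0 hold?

2

PUSH -4  [-4]
PUSH -6  [-4, -6]
PUSH -2  [-4, -6, -2]
DIV      [-4, 3]
STORE 2  [-4]
DUP      [-4, -4]
OVER     [-4, -4, -4]
MUL      [-4, 16]
SWAP     [16, -4]
SWAP     [-4, 16]
EQ       [0]
PUSH -8  [0, -8]
SUB      [8]
LOAD 2   [8, 3]
DIV      [2]
STORE 0  []
PUSH -3  [-3]
POP      []
LOAD 2   [3]
POP      []
LOAD 2   [3]
PUSH 1   [3, 1]
DIV      [3]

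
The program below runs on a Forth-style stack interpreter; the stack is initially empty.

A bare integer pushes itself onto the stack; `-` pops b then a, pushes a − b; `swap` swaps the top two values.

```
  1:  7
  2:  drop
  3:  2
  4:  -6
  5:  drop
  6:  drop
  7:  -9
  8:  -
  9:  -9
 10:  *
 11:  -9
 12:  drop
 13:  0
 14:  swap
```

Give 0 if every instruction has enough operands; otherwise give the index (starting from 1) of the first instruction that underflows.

7    -> [7]
drop -> []
2    -> [2]
-6   -> [2, -6]
drop -> [2]
drop -> []
-9   -> [-9]
-  — needs 2 operands, stack has 1 → underflow

8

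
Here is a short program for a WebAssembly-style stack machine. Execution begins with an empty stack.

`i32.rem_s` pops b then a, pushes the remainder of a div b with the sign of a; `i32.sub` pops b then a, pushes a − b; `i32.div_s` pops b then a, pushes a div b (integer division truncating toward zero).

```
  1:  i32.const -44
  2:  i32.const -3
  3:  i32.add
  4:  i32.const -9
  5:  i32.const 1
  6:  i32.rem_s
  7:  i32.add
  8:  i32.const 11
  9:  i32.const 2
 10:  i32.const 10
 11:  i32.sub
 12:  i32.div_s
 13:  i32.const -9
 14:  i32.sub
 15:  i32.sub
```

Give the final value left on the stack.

i32.const -44 -> -44
i32.const -3  -> -44 -3
i32.add       -> -47
i32.const -9  -> -47 -9
i32.const 1   -> -47 -9 1
i32.rem_s     -> -47 0
i32.add       -> -47
i32.const 11  -> -47 11
i32.const 2   -> -47 11 2
i32.const 10  -> -47 11 2 10
i32.sub       -> -47 11 -8
i32.div_s     -> -47 -1
i32.const -9  -> -47 -1 -9
i32.sub       -> -47 8
i32.sub       -> -55

-55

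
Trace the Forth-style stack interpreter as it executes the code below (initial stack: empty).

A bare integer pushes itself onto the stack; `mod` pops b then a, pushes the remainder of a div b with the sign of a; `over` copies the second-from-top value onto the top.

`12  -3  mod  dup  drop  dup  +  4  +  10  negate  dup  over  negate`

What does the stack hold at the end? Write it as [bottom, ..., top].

12      12
-3      12 -3
mod     0
dup     0 0
drop    0
dup     0 0
+       0
4       0 4
+       4
10      4 10
negate  4 -10
dup     4 -10 -10
over    4 -10 -10 -10
negate  4 -10 -10 10

[4, -10, -10, 10]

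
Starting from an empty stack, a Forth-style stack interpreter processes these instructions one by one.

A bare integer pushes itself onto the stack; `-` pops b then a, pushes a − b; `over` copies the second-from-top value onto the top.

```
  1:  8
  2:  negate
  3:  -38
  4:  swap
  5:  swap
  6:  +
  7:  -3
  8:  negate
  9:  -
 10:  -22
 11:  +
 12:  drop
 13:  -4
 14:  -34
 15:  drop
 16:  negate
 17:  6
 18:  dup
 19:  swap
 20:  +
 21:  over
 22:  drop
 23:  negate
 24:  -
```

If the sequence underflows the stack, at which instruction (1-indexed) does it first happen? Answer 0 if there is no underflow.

8      -> 8
negate -> -8
-38    -> -8 -38
swap   -> -38 -8
swap   -> -8 -38
+      -> -46
-3     -> -46 -3
negate -> -46 3
-      -> -49
-22    -> -49 -22
+      -> -71
drop   -> (empty)
-4     -> -4
-34    -> -4 -34
drop   -> -4
negate -> 4
6      -> 4 6
dup    -> 4 6 6
swap   -> 4 6 6
+      -> 4 12
over   -> 4 12 4
drop   -> 4 12
negate -> 4 -12
-      -> 16

0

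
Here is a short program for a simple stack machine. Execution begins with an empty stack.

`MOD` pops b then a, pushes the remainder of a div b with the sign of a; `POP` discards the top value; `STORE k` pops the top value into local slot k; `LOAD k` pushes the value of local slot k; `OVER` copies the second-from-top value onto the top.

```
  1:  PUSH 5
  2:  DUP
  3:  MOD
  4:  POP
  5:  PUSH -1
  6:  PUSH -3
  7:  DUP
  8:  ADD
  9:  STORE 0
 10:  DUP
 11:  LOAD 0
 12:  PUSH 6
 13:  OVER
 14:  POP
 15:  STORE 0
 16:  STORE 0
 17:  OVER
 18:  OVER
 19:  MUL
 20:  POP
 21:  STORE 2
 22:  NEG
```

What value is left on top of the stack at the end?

1

PUSH 5  → 5
DUP     → 5 5
MOD     → 0
POP     → (empty)
PUSH -1 → -1
PUSH -3 → -1 -3
DUP     → -1 -3 -3
ADD     → -1 -6
STORE 0 → -1
DUP     → -1 -1
LOAD 0  → -1 -1 -6
PUSH 6  → -1 -1 -6 6
OVER    → -1 -1 -6 6 -6
POP     → -1 -1 -6 6
STORE 0 → -1 -1 -6
STORE 0 → -1 -1
OVER    → -1 -1 -1
OVER    → -1 -1 -1 -1
MUL     → -1 -1 1
POP     → -1 -1
STORE 2 → -1
NEG     → 1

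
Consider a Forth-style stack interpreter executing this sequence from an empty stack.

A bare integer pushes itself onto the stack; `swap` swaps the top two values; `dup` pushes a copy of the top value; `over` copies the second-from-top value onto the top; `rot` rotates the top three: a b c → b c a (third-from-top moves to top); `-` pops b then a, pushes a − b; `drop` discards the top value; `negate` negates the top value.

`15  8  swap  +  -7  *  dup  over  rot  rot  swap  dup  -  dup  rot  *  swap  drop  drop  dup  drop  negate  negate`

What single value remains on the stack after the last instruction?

-161

15     → 15
8      → 15 8
swap   → 8 15
+      → 23
-7     → 23 -7
*      → -161
dup    → -161 -161
over   → -161 -161 -161
rot    → -161 -161 -161
rot    → -161 -161 -161
swap   → -161 -161 -161
dup    → -161 -161 -161 -161
-      → -161 -161 0
dup    → -161 -161 0 0
rot    → -161 0 0 -161
*      → -161 0 0
swap   → -161 0 0
drop   → -161 0
drop   → -161
dup    → -161 -161
drop   → -161
negate → 161
negate → -161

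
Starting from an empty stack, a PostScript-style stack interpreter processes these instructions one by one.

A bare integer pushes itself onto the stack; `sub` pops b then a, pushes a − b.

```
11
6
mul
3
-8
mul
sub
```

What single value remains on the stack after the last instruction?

11  : 11
6   : 11 6
mul : 66
3   : 66 3
-8  : 66 3 -8
mul : 66 -24
sub : 90

90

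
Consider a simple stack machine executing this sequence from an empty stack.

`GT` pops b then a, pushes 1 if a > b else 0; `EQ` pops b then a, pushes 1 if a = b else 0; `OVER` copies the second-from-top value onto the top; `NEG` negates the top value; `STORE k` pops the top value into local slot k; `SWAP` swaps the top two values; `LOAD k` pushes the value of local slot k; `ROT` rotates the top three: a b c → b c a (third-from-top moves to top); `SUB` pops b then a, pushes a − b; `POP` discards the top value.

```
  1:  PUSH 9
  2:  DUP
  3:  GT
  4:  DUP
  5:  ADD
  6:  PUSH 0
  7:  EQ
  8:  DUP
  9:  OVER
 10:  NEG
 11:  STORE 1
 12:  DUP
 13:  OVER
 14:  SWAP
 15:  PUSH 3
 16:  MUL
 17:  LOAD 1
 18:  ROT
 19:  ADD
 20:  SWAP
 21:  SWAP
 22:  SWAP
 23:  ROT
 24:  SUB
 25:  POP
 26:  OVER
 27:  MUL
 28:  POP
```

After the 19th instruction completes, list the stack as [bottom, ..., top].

PUSH 9  -> [9]
DUP     -> [9, 9]
GT      -> [0]
DUP     -> [0, 0]
ADD     -> [0]
PUSH 0  -> [0, 0]
EQ      -> [1]
DUP     -> [1, 1]
OVER    -> [1, 1, 1]
NEG     -> [1, 1, -1]
STORE 1 -> [1, 1]
DUP     -> [1, 1, 1]
OVER    -> [1, 1, 1, 1]
SWAP    -> [1, 1, 1, 1]
PUSH 3  -> [1, 1, 1, 1, 3]
MUL     -> [1, 1, 1, 3]
LOAD 1  -> [1, 1, 1, 3, -1]
ROT     -> [1, 1, 3, -1, 1]
ADD     -> [1, 1, 3, 0]

[1, 1, 3, 0]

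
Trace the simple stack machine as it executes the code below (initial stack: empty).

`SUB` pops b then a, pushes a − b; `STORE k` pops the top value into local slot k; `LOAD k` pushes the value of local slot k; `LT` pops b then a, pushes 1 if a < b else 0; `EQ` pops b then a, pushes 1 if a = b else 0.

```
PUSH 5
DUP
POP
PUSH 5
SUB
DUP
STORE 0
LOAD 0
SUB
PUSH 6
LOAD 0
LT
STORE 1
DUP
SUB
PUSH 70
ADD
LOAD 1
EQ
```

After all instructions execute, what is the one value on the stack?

PUSH 5  : [5]
DUP     : [5, 5]
POP     : [5]
PUSH 5  : [5, 5]
SUB     : [0]
DUP     : [0, 0]
STORE 0 : [0]
LOAD 0  : [0, 0]
SUB     : [0]
PUSH 6  : [0, 6]
LOAD 0  : [0, 6, 0]
LT      : [0, 0]
STORE 1 : [0]
DUP     : [0, 0]
SUB     : [0]
PUSH 70 : [0, 70]
ADD     : [70]
LOAD 1  : [70, 0]
EQ      : [0]

0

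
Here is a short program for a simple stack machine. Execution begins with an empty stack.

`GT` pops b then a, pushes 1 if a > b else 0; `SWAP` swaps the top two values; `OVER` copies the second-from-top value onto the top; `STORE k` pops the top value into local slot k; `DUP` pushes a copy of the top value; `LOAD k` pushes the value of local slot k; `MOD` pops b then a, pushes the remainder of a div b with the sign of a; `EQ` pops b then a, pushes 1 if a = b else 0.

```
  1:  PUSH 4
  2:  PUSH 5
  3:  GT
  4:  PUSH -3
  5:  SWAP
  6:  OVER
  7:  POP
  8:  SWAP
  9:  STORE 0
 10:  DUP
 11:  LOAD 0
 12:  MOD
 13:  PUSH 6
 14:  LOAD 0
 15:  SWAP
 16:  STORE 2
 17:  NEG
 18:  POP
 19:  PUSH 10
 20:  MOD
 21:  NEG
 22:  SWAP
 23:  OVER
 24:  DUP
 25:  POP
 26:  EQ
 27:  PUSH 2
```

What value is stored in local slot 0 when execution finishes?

-3

PUSH 4   4
PUSH 5   4 5
GT       0
PUSH -3  0 -3
SWAP     -3 0
OVER     -3 0 -3
POP      -3 0
SWAP     0 -3
STORE 0  0
DUP      0 0
LOAD 0   0 0 -3
MOD      0 0
PUSH 6   0 0 6
LOAD 0   0 0 6 -3
SWAP     0 0 -3 6
STORE 2  0 0 -3
NEG      0 0 3
POP      0 0
PUSH 10  0 0 10
MOD      0 0
NEG      0 0
SWAP     0 0
OVER     0 0 0
DUP      0 0 0 0
POP      0 0 0
EQ       0 1
PUSH 2   0 1 2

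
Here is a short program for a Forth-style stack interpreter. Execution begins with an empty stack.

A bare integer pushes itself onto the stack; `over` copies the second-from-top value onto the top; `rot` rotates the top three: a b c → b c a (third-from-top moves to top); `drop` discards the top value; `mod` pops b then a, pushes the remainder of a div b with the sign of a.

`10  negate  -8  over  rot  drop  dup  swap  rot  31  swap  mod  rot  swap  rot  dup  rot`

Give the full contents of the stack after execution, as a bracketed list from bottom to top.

[-10, -10, -10, 7]

10     -> 10
negate -> -10
-8     -> -10 -8
over   -> -10 -8 -10
rot    -> -8 -10 -10
drop   -> -8 -10
dup    -> -8 -10 -10
swap   -> -8 -10 -10
rot    -> -10 -10 -8
31     -> -10 -10 -8 31
swap   -> -10 -10 31 -8
mod    -> -10 -10 7
rot    -> -10 7 -10
swap   -> -10 -10 7
rot    -> -10 7 -10
dup    -> -10 7 -10 -10
rot    -> -10 -10 -10 7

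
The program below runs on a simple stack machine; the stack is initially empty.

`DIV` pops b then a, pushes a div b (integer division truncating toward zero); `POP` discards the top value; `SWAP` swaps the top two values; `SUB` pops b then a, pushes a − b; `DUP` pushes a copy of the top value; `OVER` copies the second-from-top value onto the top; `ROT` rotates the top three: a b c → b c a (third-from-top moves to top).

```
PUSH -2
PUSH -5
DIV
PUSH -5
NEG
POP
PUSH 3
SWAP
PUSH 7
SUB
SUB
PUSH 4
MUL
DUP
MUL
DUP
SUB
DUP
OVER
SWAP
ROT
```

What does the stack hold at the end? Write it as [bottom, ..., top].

[0, 0, 0]

PUSH -2 : -2
PUSH -5 : -2 -5
DIV     : 0
PUSH -5 : 0 -5
NEG     : 0 5
POP     : 0
PUSH 3  : 0 3
SWAP    : 3 0
PUSH 7  : 3 0 7
SUB     : 3 -7
SUB     : 10
PUSH 4  : 10 4
MUL     : 40
DUP     : 40 40
MUL     : 1600
DUP     : 1600 1600
SUB     : 0
DUP     : 0 0
OVER    : 0 0 0
SWAP    : 0 0 0
ROT     : 0 0 0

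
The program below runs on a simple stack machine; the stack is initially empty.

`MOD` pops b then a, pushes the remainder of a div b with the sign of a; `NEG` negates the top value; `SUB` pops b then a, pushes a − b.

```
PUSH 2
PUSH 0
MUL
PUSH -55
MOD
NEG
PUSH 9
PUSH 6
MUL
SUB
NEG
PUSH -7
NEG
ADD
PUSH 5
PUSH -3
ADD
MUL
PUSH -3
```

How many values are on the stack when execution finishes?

PUSH 2   -> 2
PUSH 0   -> 2 0
MUL      -> 0
PUSH -55 -> 0 -55
MOD      -> 0
NEG      -> 0
PUSH 9   -> 0 9
PUSH 6   -> 0 9 6
MUL      -> 0 54
SUB      -> -54
NEG      -> 54
PUSH -7  -> 54 -7
NEG      -> 54 7
ADD      -> 61
PUSH 5   -> 61 5
PUSH -3  -> 61 5 -3
ADD      -> 61 2
MUL      -> 122
PUSH -3  -> 122 -3

2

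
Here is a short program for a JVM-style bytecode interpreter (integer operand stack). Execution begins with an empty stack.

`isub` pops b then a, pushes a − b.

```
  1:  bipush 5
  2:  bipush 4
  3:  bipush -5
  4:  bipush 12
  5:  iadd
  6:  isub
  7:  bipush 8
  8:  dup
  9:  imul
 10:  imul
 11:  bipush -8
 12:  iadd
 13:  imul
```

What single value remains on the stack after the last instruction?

bipush 5  → [5]
bipush 4  → [5, 4]
bipush -5 → [5, 4, -5]
bipush 12 → [5, 4, -5, 12]
iadd      → [5, 4, 7]
isub      → [5, -3]
bipush 8  → [5, -3, 8]
dup       → [5, -3, 8, 8]
imul      → [5, -3, 64]
imul      → [5, -192]
bipush -8 → [5, -192, -8]
iadd      → [5, -200]
imul      → [-1000]

-1000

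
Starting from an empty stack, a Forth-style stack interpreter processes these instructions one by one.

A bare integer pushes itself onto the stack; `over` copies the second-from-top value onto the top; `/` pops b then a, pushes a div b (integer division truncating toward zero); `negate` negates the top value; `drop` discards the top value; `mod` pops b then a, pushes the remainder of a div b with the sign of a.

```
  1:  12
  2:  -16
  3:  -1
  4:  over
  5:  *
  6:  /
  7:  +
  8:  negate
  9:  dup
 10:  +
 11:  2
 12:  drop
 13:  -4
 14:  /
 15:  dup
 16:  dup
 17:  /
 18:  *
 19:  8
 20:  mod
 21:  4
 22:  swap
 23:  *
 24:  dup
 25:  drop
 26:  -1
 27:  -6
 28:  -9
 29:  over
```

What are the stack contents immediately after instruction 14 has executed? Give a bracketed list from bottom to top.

12     -> [12]
-16    -> [12, -16]
-1     -> [12, -16, -1]
over   -> [12, -16, -1, -16]
*      -> [12, -16, 16]
/      -> [12, -1]
+      -> [11]
negate -> [-11]
dup    -> [-11, -11]
+      -> [-22]
2      -> [-22, 2]
drop   -> [-22]
-4     -> [-22, -4]
/      -> [5]

[5]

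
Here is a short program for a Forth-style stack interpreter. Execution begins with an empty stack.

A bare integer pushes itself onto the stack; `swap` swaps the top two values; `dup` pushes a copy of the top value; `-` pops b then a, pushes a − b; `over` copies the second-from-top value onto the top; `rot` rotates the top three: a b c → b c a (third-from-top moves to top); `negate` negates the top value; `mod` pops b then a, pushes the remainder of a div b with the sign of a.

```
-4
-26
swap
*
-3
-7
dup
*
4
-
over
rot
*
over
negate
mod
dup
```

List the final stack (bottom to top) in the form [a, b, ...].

-4     : -4
-26    : -4 -26
swap   : -26 -4
*      : 104
-3     : 104 -3
-7     : 104 -3 -7
dup    : 104 -3 -7 -7
*      : 104 -3 49
4      : 104 -3 49 4
-      : 104 -3 45
over   : 104 -3 45 -3
rot    : 104 45 -3 -3
*      : 104 45 9
over   : 104 45 9 45
negate : 104 45 9 -45
mod    : 104 45 9
dup    : 104 45 9 9

[104, 45, 9, 9]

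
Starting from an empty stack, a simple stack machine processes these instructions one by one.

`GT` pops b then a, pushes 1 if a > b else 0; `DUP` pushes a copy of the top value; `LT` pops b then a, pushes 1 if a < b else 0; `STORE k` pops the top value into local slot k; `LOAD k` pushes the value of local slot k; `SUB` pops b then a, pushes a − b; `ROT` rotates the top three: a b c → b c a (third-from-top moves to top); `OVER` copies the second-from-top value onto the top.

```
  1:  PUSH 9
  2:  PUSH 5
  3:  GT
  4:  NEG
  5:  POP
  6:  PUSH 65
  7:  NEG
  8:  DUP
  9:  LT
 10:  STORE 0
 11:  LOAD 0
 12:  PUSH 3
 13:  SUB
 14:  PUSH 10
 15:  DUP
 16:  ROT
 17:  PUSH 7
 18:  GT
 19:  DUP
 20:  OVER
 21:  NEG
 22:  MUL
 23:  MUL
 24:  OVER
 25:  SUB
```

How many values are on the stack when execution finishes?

PUSH 9  → 9
PUSH 5  → 9 5
GT      → 1
NEG     → -1
POP     → (empty)
PUSH 65 → 65
NEG     → -65
DUP     → -65 -65
LT      → 0
STORE 0 → (empty)
LOAD 0  → 0
PUSH 3  → 0 3
SUB     → -3
PUSH 10 → -3 10
DUP     → -3 10 10
ROT     → 10 10 -3
PUSH 7  → 10 10 -3 7
GT      → 10 10 0
DUP     → 10 10 0 0
OVER    → 10 10 0 0 0
NEG     → 10 10 0 0 0
MUL     → 10 10 0 0
MUL     → 10 10 0
OVER    → 10 10 0 10
SUB     → 10 10 -10

3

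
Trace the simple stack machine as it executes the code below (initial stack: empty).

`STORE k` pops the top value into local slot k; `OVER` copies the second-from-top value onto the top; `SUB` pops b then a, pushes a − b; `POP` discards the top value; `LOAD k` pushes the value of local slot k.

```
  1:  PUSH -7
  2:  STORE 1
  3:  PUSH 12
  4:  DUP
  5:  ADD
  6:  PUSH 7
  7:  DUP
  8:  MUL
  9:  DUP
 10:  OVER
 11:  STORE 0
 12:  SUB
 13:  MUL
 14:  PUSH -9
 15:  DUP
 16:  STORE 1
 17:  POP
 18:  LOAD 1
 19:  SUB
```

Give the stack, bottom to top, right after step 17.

PUSH -7 : -7
STORE 1 : (empty)
PUSH 12 : 12
DUP     : 12 12
ADD     : 24
PUSH 7  : 24 7
DUP     : 24 7 7
MUL     : 24 49
DUP     : 24 49 49
OVER    : 24 49 49 49
STORE 0 : 24 49 49
SUB     : 24 0
MUL     : 0
PUSH -9 : 0 -9
DUP     : 0 -9 -9
STORE 1 : 0 -9
POP     : 0

[0]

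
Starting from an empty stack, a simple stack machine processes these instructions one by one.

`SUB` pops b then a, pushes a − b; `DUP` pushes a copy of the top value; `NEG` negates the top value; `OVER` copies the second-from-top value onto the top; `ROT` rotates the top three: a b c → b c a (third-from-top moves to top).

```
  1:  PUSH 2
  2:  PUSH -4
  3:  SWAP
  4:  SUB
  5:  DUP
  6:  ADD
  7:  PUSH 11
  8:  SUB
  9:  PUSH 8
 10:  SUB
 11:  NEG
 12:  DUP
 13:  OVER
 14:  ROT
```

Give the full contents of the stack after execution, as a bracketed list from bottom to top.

PUSH 2   [2]
PUSH -4  [2, -4]
SWAP     [-4, 2]
SUB      [-6]
DUP      [-6, -6]
ADD      [-12]
PUSH 11  [-12, 11]
SUB      [-23]
PUSH 8   [-23, 8]
SUB      [-31]
NEG      [31]
DUP      [31, 31]
OVER     [31, 31, 31]
ROT      [31, 31, 31]

[31, 31, 31]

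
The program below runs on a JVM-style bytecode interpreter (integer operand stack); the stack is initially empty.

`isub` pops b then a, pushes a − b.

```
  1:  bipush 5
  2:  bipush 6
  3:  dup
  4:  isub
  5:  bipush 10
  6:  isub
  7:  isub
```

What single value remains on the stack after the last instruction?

15

bipush 5  : 5
bipush 6  : 5 6
dup       : 5 6 6
isub      : 5 0
bipush 10 : 5 0 10
isub      : 5 -10
isub      : 15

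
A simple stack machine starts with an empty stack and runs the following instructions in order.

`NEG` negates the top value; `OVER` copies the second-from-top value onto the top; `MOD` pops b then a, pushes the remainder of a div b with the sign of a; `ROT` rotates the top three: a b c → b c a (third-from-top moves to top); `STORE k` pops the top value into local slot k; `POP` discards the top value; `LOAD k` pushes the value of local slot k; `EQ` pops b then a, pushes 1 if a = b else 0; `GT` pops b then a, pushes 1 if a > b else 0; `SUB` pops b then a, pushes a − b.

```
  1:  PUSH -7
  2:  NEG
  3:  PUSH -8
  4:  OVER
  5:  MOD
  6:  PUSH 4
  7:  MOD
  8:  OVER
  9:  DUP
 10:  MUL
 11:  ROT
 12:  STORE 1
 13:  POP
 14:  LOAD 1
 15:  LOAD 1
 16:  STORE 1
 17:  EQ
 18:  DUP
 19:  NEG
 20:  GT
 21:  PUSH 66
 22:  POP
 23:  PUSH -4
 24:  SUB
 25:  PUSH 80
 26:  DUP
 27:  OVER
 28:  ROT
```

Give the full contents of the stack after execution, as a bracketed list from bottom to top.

[4, 80, 80, 80]

PUSH -7 -> [-7]
NEG     -> [7]
PUSH -8 -> [7, -8]
OVER    -> [7, -8, 7]
MOD     -> [7, -1]
PUSH 4  -> [7, -1, 4]
MOD     -> [7, -1]
OVER    -> [7, -1, 7]
DUP     -> [7, -1, 7, 7]
MUL     -> [7, -1, 49]
ROT     -> [-1, 49, 7]
STORE 1 -> [-1, 49]
POP     -> [-1]
LOAD 1  -> [-1, 7]
LOAD 1  -> [-1, 7, 7]
STORE 1 -> [-1, 7]
EQ      -> [0]
DUP     -> [0, 0]
NEG     -> [0, 0]
GT      -> [0]
PUSH 66 -> [0, 66]
POP     -> [0]
PUSH -4 -> [0, -4]
SUB     -> [4]
PUSH 80 -> [4, 80]
DUP     -> [4, 80, 80]
OVER    -> [4, 80, 80, 80]
ROT     -> [4, 80, 80, 80]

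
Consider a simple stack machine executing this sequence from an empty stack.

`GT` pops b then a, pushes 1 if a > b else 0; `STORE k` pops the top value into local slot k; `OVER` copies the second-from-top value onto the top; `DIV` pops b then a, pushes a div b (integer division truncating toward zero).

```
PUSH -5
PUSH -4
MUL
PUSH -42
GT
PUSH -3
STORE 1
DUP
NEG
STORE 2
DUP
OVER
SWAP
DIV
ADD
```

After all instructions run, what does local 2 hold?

PUSH -5  → [-5]
PUSH -4  → [-5, -4]
MUL      → [20]
PUSH -42 → [20, -42]
GT       → [1]
PUSH -3  → [1, -3]
STORE 1  → [1]
DUP      → [1, 1]
NEG      → [1, -1]
STORE 2  → [1]
DUP      → [1, 1]
OVER     → [1, 1, 1]
SWAP     → [1, 1, 1]
DIV      → [1, 1]
ADD      → [2]

-1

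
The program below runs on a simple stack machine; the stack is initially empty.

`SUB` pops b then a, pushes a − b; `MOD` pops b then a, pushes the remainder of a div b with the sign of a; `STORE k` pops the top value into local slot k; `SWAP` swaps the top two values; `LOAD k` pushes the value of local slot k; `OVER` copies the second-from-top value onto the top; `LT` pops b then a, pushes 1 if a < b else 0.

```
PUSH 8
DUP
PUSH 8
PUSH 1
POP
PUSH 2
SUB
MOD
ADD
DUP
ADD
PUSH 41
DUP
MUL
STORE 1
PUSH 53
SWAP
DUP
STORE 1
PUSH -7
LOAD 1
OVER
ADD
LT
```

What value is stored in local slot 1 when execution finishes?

PUSH 8  → [8]
DUP     → [8, 8]
PUSH 8  → [8, 8, 8]
PUSH 1  → [8, 8, 8, 1]
POP     → [8, 8, 8]
PUSH 2  → [8, 8, 8, 2]
SUB     → [8, 8, 6]
MOD     → [8, 2]
ADD     → [10]
DUP     → [10, 10]
ADD     → [20]
PUSH 41 → [20, 41]
DUP     → [20, 41, 41]
MUL     → [20, 1681]
STORE 1 → [20]
PUSH 53 → [20, 53]
SWAP    → [53, 20]
DUP     → [53, 20, 20]
STORE 1 → [53, 20]
PUSH -7 → [53, 20, -7]
LOAD 1  → [53, 20, -7, 20]
OVER    → [53, 20, -7, 20, -7]
ADD     → [53, 20, -7, 13]
LT      → [53, 20, 1]

20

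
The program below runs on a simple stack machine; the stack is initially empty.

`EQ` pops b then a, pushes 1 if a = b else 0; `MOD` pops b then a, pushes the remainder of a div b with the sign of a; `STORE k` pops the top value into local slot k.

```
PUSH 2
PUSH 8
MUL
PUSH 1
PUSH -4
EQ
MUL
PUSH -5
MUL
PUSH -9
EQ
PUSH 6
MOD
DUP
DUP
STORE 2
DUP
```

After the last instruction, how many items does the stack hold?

3

PUSH 2  → 2
PUSH 8  → 2 8
MUL     → 16
PUSH 1  → 16 1
PUSH -4 → 16 1 -4
EQ      → 16 0
MUL     → 0
PUSH -5 → 0 -5
MUL     → 0
PUSH -9 → 0 -9
EQ      → 0
PUSH 6  → 0 6
MOD     → 0
DUP     → 0 0
DUP     → 0 0 0
STORE 2 → 0 0
DUP     → 0 0 0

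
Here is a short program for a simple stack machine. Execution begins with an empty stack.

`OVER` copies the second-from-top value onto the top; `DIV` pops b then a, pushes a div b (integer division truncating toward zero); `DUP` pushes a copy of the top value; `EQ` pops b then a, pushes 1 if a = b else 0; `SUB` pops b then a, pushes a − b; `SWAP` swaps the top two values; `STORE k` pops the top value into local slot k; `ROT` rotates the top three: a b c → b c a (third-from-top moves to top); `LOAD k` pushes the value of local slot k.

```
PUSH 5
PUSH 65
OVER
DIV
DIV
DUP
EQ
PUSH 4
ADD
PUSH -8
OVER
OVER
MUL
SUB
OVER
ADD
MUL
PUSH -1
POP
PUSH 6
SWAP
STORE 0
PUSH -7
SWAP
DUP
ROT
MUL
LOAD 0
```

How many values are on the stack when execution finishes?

PUSH 5  → 5
PUSH 65 → 5 65
OVER    → 5 65 5
DIV     → 5 13
DIV     → 0
DUP     → 0 0
EQ      → 1
PUSH 4  → 1 4
ADD     → 5
PUSH -8 → 5 -8
OVER    → 5 -8 5
OVER    → 5 -8 5 -8
MUL     → 5 -8 -40
SUB     → 5 32
OVER    → 5 32 5
ADD     → 5 37
MUL     → 185
PUSH -1 → 185 -1
POP     → 185
PUSH 6  → 185 6
SWAP    → 6 185
STORE 0 → 6
PUSH -7 → 6 -7
SWAP    → -7 6
DUP     → -7 6 6
ROT     → 6 6 -7
MUL     → 6 -42
LOAD 0  → 6 -42 185

3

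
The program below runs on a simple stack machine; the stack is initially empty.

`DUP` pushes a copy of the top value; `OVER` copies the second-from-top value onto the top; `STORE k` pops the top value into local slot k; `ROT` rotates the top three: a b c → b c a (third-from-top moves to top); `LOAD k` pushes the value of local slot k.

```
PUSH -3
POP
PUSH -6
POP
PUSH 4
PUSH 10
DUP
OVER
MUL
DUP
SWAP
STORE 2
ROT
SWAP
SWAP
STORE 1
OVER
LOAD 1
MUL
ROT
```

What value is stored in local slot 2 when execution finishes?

100

PUSH -3 : [-3]
POP     : []
PUSH -6 : [-6]
POP     : []
PUSH 4  : [4]
PUSH 10 : [4, 10]
DUP     : [4, 10, 10]
OVER    : [4, 10, 10, 10]
MUL     : [4, 10, 100]
DUP     : [4, 10, 100, 100]
SWAP    : [4, 10, 100, 100]
STORE 2 : [4, 10, 100]
ROT     : [10, 100, 4]
SWAP    : [10, 4, 100]
SWAP    : [10, 100, 4]
STORE 1 : [10, 100]
OVER    : [10, 100, 10]
LOAD 1  : [10, 100, 10, 4]
MUL     : [10, 100, 40]
ROT     : [100, 40, 10]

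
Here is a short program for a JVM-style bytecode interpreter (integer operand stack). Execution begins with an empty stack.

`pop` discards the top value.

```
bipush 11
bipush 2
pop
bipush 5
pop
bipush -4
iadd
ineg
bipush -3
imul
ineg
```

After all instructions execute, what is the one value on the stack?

-21

bipush 11 -> 11
bipush 2  -> 11 2
pop       -> 11
bipush 5  -> 11 5
pop       -> 11
bipush -4 -> 11 -4
iadd      -> 7
ineg      -> -7
bipush -3 -> -7 -3
imul      -> 21
ineg      -> -21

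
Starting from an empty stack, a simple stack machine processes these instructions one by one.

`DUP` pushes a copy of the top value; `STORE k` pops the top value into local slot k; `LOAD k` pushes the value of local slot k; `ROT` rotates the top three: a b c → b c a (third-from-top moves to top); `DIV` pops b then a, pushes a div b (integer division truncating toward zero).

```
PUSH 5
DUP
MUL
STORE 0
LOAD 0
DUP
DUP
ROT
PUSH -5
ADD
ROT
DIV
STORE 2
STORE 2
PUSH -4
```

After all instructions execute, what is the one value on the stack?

-4

PUSH 5  → [5]
DUP     → [5, 5]
MUL     → [25]
STORE 0 → []
LOAD 0  → [25]
DUP     → [25, 25]
DUP     → [25, 25, 25]
ROT     → [25, 25, 25]
PUSH -5 → [25, 25, 25, -5]
ADD     → [25, 25, 20]
ROT     → [25, 20, 25]
DIV     → [25, 0]
STORE 2 → [25]
STORE 2 → []
PUSH -4 → [-4]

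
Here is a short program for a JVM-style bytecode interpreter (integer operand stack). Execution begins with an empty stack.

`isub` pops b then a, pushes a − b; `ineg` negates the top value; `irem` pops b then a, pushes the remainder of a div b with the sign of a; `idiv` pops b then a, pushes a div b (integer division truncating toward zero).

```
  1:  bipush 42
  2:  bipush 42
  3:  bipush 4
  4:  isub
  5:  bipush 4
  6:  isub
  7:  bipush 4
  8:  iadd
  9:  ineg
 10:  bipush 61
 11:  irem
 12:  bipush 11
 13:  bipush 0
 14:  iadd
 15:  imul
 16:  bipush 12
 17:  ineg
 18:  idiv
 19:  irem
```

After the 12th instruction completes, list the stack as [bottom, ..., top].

[42, -38, 11]

bipush 42 → [42]
bipush 42 → [42, 42]
bipush 4  → [42, 42, 4]
isub      → [42, 38]
bipush 4  → [42, 38, 4]
isub      → [42, 34]
bipush 4  → [42, 34, 4]
iadd      → [42, 38]
ineg      → [42, -38]
bipush 61 → [42, -38, 61]
irem      → [42, -38]
bipush 11 → [42, -38, 11]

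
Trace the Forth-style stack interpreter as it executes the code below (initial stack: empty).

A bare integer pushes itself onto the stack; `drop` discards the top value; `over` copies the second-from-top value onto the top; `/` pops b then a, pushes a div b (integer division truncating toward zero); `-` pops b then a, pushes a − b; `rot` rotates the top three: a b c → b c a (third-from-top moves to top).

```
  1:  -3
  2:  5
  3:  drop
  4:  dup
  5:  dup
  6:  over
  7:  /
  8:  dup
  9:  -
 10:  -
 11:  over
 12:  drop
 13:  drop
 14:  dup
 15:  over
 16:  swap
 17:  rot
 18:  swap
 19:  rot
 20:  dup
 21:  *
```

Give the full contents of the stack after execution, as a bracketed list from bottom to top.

-3   → [-3]
5    → [-3, 5]
drop → [-3]
dup  → [-3, -3]
dup  → [-3, -3, -3]
over → [-3, -3, -3, -3]
/    → [-3, -3, 1]
dup  → [-3, -3, 1, 1]
-    → [-3, -3, 0]
-    → [-3, -3]
over → [-3, -3, -3]
drop → [-3, -3]
drop → [-3]
dup  → [-3, -3]
over → [-3, -3, -3]
swap → [-3, -3, -3]
rot  → [-3, -3, -3]
swap → [-3, -3, -3]
rot  → [-3, -3, -3]
dup  → [-3, -3, -3, -3]
*    → [-3, -3, 9]

[-3, -3, 9]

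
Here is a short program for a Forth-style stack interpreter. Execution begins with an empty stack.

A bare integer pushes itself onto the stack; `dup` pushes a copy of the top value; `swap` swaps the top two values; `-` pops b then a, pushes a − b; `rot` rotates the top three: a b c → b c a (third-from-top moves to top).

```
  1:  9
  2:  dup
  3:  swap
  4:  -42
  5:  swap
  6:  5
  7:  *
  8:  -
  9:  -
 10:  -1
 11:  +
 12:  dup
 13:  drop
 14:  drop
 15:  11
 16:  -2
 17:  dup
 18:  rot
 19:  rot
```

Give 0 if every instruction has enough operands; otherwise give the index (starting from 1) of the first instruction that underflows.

9    : [9]
dup  : [9, 9]
swap : [9, 9]
-42  : [9, 9, -42]
swap : [9, -42, 9]
5    : [9, -42, 9, 5]
*    : [9, -42, 45]
-    : [9, -87]
-    : [96]
-1   : [96, -1]
+    : [95]
dup  : [95, 95]
drop : [95]
drop : []
11   : [11]
-2   : [11, -2]
dup  : [11, -2, -2]
rot  : [-2, -2, 11]
rot  : [-2, 11, -2]

0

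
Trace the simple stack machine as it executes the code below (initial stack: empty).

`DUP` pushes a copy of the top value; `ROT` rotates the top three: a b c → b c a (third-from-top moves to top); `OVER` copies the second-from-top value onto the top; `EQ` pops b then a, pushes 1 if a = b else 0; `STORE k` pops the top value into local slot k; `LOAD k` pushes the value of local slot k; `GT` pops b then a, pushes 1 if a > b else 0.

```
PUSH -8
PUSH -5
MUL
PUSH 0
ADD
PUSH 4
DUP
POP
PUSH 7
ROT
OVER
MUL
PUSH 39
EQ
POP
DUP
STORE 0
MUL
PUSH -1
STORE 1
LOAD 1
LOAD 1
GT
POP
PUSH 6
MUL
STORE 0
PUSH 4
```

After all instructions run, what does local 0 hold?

168

PUSH -8  [-8]
PUSH -5  [-8, -5]
MUL      [40]
PUSH 0   [40, 0]
ADD      [40]
PUSH 4   [40, 4]
DUP      [40, 4, 4]
POP      [40, 4]
PUSH 7   [40, 4, 7]
ROT      [4, 7, 40]
OVER     [4, 7, 40, 7]
MUL      [4, 7, 280]
PUSH 39  [4, 7, 280, 39]
EQ       [4, 7, 0]
POP      [4, 7]
DUP      [4, 7, 7]
STORE 0  [4, 7]
MUL      [28]
PUSH -1  [28, -1]
STORE 1  [28]
LOAD 1   [28, -1]
LOAD 1   [28, -1, -1]
GT       [28, 0]
POP      [28]
PUSH 6   [28, 6]
MUL      [168]
STORE 0  []
PUSH 4   [4]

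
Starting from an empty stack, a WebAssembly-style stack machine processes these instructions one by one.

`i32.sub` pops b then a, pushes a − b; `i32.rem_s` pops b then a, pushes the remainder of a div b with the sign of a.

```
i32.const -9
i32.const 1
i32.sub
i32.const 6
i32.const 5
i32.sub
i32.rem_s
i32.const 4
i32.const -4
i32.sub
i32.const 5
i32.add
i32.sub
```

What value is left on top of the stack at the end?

-13

i32.const -9 : -9
i32.const 1  : -9 1
i32.sub      : -10
i32.const 6  : -10 6
i32.const 5  : -10 6 5
i32.sub      : -10 1
i32.rem_s    : 0
i32.const 4  : 0 4
i32.const -4 : 0 4 -4
i32.sub      : 0 8
i32.const 5  : 0 8 5
i32.add      : 0 13
i32.sub      : -13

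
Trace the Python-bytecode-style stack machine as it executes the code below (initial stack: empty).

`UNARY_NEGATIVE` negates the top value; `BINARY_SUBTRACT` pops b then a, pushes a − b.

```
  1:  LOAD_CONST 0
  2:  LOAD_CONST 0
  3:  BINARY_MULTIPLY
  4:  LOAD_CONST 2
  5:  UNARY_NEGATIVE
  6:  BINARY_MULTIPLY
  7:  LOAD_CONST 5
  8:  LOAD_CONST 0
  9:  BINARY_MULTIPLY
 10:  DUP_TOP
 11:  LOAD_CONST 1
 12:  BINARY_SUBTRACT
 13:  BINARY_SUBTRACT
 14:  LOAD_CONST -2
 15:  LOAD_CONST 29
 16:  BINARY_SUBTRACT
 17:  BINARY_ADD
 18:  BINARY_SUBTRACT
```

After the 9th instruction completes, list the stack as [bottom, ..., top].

LOAD_CONST 0    : 0
LOAD_CONST 0    : 0 0
BINARY_MULTIPLY : 0
LOAD_CONST 2    : 0 2
UNARY_NEGATIVE  : 0 -2
BINARY_MULTIPLY : 0
LOAD_CONST 5    : 0 5
LOAD_CONST 0    : 0 5 0
BINARY_MULTIPLY : 0 0

[0, 0]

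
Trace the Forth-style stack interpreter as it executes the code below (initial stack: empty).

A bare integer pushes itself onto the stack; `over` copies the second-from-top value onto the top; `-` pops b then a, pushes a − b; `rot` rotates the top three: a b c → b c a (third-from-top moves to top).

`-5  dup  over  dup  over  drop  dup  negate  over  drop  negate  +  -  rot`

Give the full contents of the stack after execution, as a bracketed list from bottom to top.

[-5, 5, -5]

-5     → -5
dup    → -5 -5
over   → -5 -5 -5
dup    → -5 -5 -5 -5
over   → -5 -5 -5 -5 -5
drop   → -5 -5 -5 -5
dup    → -5 -5 -5 -5 -5
negate → -5 -5 -5 -5 5
over   → -5 -5 -5 -5 5 -5
drop   → -5 -5 -5 -5 5
negate → -5 -5 -5 -5 -5
+      → -5 -5 -5 -10
-      → -5 -5 5
rot    → -5 5 -5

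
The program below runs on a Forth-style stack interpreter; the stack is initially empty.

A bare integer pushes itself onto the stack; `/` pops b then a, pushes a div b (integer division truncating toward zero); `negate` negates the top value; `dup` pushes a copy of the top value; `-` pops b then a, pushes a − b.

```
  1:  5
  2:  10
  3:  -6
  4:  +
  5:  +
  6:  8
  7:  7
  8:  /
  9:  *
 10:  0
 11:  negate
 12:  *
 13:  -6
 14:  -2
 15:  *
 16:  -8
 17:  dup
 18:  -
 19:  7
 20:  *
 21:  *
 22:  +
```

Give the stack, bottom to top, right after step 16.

5      : [5]
10     : [5, 10]
-6     : [5, 10, -6]
+      : [5, 4]
+      : [9]
8      : [9, 8]
7      : [9, 8, 7]
/      : [9, 1]
*      : [9]
0      : [9, 0]
negate : [9, 0]
*      : [0]
-6     : [0, -6]
-2     : [0, -6, -2]
*      : [0, 12]
-8     : [0, 12, -8]

[0, 12, -8]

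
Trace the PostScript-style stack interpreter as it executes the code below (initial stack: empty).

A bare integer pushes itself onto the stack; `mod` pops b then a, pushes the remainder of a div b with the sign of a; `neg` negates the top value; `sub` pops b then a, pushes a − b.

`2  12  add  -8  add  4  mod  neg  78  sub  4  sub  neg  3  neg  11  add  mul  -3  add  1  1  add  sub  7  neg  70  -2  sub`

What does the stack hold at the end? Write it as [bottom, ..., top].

[667, -7, 72]

2   : [2]
12  : [2, 12]
add : [14]
-8  : [14, -8]
add : [6]
4   : [6, 4]
mod : [2]
neg : [-2]
78  : [-2, 78]
sub : [-80]
4   : [-80, 4]
sub : [-84]
neg : [84]
3   : [84, 3]
neg : [84, -3]
11  : [84, -3, 11]
add : [84, 8]
mul : [672]
-3  : [672, -3]
add : [669]
1   : [669, 1]
1   : [669, 1, 1]
add : [669, 2]
sub : [667]
7   : [667, 7]
neg : [667, -7]
70  : [667, -7, 70]
-2  : [667, -7, 70, -2]
sub : [667, -7, 72]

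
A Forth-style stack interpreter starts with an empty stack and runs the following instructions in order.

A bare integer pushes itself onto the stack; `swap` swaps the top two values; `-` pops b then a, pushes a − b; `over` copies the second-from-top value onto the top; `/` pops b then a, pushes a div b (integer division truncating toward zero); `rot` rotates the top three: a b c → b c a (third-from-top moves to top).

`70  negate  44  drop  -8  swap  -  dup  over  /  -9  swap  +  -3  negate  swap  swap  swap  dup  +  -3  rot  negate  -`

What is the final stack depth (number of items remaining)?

3

70     -> [70]
negate -> [-70]
44     -> [-70, 44]
drop   -> [-70]
-8     -> [-70, -8]
swap   -> [-8, -70]
-      -> [62]
dup    -> [62, 62]
over   -> [62, 62, 62]
/      -> [62, 1]
-9     -> [62, 1, -9]
swap   -> [62, -9, 1]
+      -> [62, -8]
-3     -> [62, -8, -3]
negate -> [62, -8, 3]
swap   -> [62, 3, -8]
swap   -> [62, -8, 3]
swap   -> [62, 3, -8]
dup    -> [62, 3, -8, -8]
+      -> [62, 3, -16]
-3     -> [62, 3, -16, -3]
rot    -> [62, -16, -3, 3]
negate -> [62, -16, -3, -3]
-      -> [62, -16, 0]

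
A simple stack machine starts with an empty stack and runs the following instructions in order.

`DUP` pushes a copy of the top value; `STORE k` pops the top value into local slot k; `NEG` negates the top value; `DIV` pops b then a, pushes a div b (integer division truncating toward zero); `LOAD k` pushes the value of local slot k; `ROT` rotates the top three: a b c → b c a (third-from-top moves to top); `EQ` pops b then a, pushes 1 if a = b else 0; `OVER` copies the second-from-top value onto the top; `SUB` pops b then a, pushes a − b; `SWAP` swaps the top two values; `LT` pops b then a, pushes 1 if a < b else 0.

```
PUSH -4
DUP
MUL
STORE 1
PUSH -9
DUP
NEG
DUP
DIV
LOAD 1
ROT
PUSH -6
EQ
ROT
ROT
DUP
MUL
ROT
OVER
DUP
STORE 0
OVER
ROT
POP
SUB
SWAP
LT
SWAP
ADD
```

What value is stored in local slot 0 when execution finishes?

PUSH -4 : -4
DUP     : -4 -4
MUL     : 16
STORE 1 : (empty)
PUSH -9 : -9
DUP     : -9 -9
NEG     : -9 9
DUP     : -9 9 9
DIV     : -9 1
LOAD 1  : -9 1 16
ROT     : 1 16 -9
PUSH -6 : 1 16 -9 -6
EQ      : 1 16 0
ROT     : 16 0 1
ROT     : 0 1 16
DUP     : 0 1 16 16
MUL     : 0 1 256
ROT     : 1 256 0
OVER    : 1 256 0 256
DUP     : 1 256 0 256 256
STORE 0 : 1 256 0 256
OVER    : 1 256 0 256 0
ROT     : 1 256 256 0 0
POP     : 1 256 256 0
SUB     : 1 256 256
SWAP    : 1 256 256
LT      : 1 0
SWAP    : 0 1
ADD     : 1

256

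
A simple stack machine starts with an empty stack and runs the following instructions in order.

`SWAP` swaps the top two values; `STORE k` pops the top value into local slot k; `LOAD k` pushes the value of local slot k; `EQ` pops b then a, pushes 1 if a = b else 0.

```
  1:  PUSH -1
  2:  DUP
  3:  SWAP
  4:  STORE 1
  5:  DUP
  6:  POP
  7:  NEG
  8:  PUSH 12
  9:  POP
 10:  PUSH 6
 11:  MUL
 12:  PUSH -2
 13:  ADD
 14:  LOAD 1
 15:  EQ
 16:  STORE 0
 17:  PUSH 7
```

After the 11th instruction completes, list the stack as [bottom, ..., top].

[6]

PUSH -1  -1
DUP      -1 -1
SWAP     -1 -1
STORE 1  -1
DUP      -1 -1
POP      -1
NEG      1
PUSH 12  1 12
POP      1
PUSH 6   1 6
MUL      6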